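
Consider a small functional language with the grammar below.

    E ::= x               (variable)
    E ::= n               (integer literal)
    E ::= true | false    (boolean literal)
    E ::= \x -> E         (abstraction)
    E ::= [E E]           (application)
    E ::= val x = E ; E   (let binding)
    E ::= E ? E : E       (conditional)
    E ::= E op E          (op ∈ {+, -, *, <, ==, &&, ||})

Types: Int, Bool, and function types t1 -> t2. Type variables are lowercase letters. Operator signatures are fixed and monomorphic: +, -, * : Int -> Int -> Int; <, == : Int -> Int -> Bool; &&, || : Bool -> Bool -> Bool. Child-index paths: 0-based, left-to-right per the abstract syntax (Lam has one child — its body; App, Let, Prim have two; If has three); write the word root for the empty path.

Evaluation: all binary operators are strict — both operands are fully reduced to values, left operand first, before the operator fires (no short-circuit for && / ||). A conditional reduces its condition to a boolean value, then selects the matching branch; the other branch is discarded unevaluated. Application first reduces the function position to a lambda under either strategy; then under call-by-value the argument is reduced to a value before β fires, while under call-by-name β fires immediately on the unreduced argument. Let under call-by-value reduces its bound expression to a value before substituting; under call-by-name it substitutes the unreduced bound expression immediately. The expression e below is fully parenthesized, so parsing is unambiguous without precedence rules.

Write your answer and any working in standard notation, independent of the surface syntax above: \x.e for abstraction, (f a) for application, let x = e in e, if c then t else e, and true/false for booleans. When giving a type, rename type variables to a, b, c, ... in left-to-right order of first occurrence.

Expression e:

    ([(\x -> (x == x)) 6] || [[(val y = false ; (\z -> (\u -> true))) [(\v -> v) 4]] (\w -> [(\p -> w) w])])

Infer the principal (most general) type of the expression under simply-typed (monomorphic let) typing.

Trace:
x : a
  unify a ~ Int
x : Int
  unify Int ~ Int
\x._ : Int -> Bool
  unify Int -> Bool ~ Int -> b
  unify Int ~ Int
  unify Bool ~ b
_ _ : Bool
  unify Bool ~ Bool
let y : Bool
\u._ : d -> Bool
\z._ : c -> d -> Bool
v : e
\v._ : e -> e
  unify e -> e ~ Int -> f
  unify e ~ Int
  unify Int ~ f
_ _ : Int
  unify c -> d -> Bool ~ Int -> g
  unify c ~ Int
  unify d -> Bool ~ g
_ _ : d -> Bool
w : h
\p._ : i -> h
w : h
  unify i -> h ~ h -> j
  unify i ~ h
  unify h ~ j
_ _ : j
\w._ : j -> j
  unify d -> Bool ~ (j -> j) -> k
  unify d ~ j -> j
  unify Bool ~ k
_ _ : Bool
  unify Bool ~ Bool

Answer: Bool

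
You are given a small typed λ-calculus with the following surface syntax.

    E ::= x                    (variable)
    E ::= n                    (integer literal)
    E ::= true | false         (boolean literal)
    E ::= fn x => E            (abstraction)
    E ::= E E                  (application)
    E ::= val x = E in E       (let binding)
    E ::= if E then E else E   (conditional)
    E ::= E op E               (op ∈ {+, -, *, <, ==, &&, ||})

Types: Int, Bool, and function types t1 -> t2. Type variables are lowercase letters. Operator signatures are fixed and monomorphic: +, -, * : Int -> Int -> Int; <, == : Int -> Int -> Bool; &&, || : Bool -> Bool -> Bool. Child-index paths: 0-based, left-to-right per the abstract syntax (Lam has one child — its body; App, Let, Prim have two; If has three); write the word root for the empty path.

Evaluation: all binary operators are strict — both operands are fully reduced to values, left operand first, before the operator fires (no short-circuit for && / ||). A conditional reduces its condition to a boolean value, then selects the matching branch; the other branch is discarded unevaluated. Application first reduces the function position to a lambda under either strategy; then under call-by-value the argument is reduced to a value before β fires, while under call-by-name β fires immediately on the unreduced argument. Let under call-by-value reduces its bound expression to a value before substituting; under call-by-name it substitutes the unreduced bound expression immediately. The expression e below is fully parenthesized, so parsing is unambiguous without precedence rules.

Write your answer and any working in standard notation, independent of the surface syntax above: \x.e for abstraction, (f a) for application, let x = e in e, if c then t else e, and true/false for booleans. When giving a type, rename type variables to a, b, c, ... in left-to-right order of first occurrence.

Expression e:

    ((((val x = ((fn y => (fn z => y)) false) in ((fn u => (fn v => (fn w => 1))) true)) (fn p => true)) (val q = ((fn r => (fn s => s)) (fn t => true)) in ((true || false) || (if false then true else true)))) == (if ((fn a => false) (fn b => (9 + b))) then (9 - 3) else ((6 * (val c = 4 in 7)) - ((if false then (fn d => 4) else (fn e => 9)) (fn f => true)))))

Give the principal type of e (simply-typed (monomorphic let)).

Trace:
y : a
\z._ : b -> a
\y._ : a -> b -> a
  unify a -> b -> a ~ Bool -> c
  unify a ~ Bool
  unify b -> Bool ~ c
_ _ : b -> Bool
let x : b -> Bool
\w._ : f -> Int
\v._ : e -> f -> Int
\u._ : d -> e -> f -> Int
  unify d -> e -> f -> Int ~ Bool -> g
  unify d ~ Bool
  unify e -> f -> Int ~ g
_ _ : e -> f -> Int
\p._ : h -> Bool
  unify e -> f -> Int ~ (h -> Bool) -> i
  unify e ~ h -> Bool
  unify f -> Int ~ i
_ _ : f -> Int
s : k
\s._ : k -> k
\r._ : j -> k -> k
\t._ : l -> Bool
  unify j -> k -> k ~ (l -> Bool) -> m
  unify j ~ l -> Bool
  unify k -> k ~ m
_ _ : k -> k
let q : k -> k
  unify Bool ~ Bool
  unify Bool ~ Bool
  unify Bool ~ Bool
  unify Bool ~ Bool
  unify Bool ~ Bool
  unify Bool ~ Bool
  unify f -> Int ~ Bool -> n
  unify f ~ Bool
  unify Int ~ n
_ _ : Int
  unify Int ~ Int
\a._ : o -> Bool
  unify Int ~ Int
b : p
  unify p ~ Int
\b._ : Int -> Int
  unify o -> Bool ~ (Int -> Int) -> q
  unify o ~ Int -> Int
  unify Bool ~ q
_ _ : Bool
  unify Bool ~ Bool
  unify Int ~ Int
  unify Int ~ Int
  unify Int ~ Int
let c : Int
  unify Int ~ Int
  unify Int ~ Int
  unify Bool ~ Bool
\d._ : r -> Int
\e._ : s -> Int
  unify r -> Int ~ s -> Int
  unify r ~ s
  unify Int ~ Int
\f._ : t -> Bool
  unify s -> Int ~ (t -> Bool) -> u
  unify s ~ t -> Bool
  unify Int ~ u
_ _ : Int
  unify Int ~ Int
  unify Int ~ Int
  unify Int ~ Int

Answer: Bool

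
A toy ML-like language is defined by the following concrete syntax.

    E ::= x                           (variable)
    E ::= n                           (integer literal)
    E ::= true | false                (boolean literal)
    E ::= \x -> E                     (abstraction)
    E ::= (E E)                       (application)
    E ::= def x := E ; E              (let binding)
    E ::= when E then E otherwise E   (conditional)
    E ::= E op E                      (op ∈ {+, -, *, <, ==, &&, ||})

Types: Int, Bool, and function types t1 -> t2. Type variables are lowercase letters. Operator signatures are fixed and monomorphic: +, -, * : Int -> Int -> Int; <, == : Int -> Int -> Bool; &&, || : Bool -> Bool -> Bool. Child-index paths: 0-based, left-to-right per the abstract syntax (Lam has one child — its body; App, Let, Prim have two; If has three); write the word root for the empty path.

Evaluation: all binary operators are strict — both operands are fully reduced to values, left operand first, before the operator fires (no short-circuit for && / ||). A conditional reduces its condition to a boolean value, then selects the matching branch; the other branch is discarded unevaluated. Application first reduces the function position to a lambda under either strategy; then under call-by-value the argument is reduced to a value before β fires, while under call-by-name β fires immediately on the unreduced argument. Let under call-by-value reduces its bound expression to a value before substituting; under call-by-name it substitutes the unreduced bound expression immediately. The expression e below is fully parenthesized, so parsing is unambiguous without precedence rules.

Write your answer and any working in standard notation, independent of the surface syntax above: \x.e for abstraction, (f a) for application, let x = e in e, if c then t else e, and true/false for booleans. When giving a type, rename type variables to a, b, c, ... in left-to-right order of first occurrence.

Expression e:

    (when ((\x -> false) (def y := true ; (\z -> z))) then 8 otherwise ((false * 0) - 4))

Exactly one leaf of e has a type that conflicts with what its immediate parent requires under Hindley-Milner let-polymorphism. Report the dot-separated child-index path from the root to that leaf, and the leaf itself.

Answer: 2.0.0 : false

Trace:
\x._ : a -> Bool
let y : Bool
z : b
\z._ : b -> b
  unify a -> Bool ~ (b -> b) -> c
  unify a ~ b -> b
  unify Bool ~ c
_ _ : Bool
  unify Bool ~ Bool
  unify Bool ~ Int
  FAIL: mismatch Bool ~ Int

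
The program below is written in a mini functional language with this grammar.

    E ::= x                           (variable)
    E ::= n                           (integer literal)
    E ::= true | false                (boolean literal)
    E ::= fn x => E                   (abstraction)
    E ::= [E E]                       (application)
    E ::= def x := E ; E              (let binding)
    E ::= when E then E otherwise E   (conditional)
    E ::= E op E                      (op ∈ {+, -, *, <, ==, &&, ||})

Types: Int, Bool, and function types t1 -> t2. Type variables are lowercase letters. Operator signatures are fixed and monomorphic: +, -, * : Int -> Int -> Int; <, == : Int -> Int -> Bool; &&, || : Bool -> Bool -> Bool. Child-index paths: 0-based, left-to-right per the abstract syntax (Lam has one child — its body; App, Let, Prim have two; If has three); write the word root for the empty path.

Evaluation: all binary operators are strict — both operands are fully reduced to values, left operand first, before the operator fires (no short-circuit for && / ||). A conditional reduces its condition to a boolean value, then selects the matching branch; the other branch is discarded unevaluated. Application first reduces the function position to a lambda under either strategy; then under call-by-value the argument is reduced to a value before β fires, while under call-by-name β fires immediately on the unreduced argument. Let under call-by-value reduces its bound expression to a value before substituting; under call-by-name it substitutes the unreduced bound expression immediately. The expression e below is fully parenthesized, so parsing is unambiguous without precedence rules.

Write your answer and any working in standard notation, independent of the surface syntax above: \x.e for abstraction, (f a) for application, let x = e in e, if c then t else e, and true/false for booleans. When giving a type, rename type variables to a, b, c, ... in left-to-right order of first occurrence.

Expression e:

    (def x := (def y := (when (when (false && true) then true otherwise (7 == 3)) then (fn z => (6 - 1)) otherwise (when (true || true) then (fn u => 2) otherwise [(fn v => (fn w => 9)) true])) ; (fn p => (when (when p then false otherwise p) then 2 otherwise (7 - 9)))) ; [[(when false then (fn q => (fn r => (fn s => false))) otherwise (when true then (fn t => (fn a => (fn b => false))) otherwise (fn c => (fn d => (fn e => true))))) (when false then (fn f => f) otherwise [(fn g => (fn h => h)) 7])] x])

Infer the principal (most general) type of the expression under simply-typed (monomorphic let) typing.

Working:
  unify Bool ~ Bool
  unify Bool ~ Bool
  unify Bool ~ Bool
  unify Int ~ Int
  unify Int ~ Int
  unify Bool ~ Bool
  unify Bool ~ Bool
  unify Int ~ Int
  unify Int ~ Int
\z._ : a -> Int
  unify Bool ~ Bool
  unify Bool ~ Bool
  unify Bool ~ Bool
\u._ : b -> Int
\w._ : d -> Int
\v._ : c -> d -> Int
  unify c -> d -> Int ~ Bool -> e
  unify c ~ Bool
  unify d -> Int ~ e
_ _ : d -> Int
  unify b -> Int ~ d -> Int
  unify b ~ d
  unify Int ~ Int
  unify a -> Int ~ d -> Int
  unify a ~ d
  unify Int ~ Int
let y : d -> Int
p : f
  unify f ~ Bool
p : Bool
  unify Bool ~ Bool
  unify Bool ~ Bool
  unify Int ~ Int
  unify Int ~ Int
  unify Int ~ Int
\p._ : Bool -> Int
let x : Bool -> Int
  unify Bool ~ Bool
\s._ : i -> Bool
\r._ : h -> i -> Bool
\q._ : g -> h -> i -> Bool
  unify Bool ~ Bool
\b._ : l -> Bool
\a._ : k -> l -> Bool
\t._ : j -> k -> l -> Bool
\e._ : o -> Bool
\d._ : n -> o -> Bool
\c._ : m -> n -> o -> Bool
  unify j -> k -> l -> Bool ~ m -> n -> o -> Bool
  unify j ~ m
  unify k -> l -> Bool ~ n -> o -> Bool
  unify k ~ n
  unify l -> Bool ~ o -> Bool
  unify l ~ o
  unify Bool ~ Bool
  unify g -> h -> i -> Bool ~ m -> n -> o -> Bool
  unify g ~ m
  unify h -> i -> Bool ~ n -> o -> Bool
  unify h ~ n
  unify i -> Bool ~ o -> Bool
  unify i ~ o
  unify Bool ~ Bool
  unify Bool ~ Bool
f : p
\f._ : p -> p
h : r
\h._ : r -> r
\g._ : q -> r -> r
  unify q -> r -> r ~ Int -> s
  unify q ~ Int
  unify r -> r ~ s
_ _ : r -> r
  unify p -> p ~ r -> r
  unify p ~ r
  unify r ~ r
  unify m -> n -> o -> Bool ~ (r -> r) -> t
  unify m ~ r -> r
  unify n -> o -> Bool ~ t
_ _ : n -> o -> Bool
x : Bool -> Int
  unify n -> o -> Bool ~ (Bool -> Int) -> u
  unify n ~ Bool -> Int
  unify o -> Bool ~ u
_ _ : o -> Bool

Answer: a -> Bool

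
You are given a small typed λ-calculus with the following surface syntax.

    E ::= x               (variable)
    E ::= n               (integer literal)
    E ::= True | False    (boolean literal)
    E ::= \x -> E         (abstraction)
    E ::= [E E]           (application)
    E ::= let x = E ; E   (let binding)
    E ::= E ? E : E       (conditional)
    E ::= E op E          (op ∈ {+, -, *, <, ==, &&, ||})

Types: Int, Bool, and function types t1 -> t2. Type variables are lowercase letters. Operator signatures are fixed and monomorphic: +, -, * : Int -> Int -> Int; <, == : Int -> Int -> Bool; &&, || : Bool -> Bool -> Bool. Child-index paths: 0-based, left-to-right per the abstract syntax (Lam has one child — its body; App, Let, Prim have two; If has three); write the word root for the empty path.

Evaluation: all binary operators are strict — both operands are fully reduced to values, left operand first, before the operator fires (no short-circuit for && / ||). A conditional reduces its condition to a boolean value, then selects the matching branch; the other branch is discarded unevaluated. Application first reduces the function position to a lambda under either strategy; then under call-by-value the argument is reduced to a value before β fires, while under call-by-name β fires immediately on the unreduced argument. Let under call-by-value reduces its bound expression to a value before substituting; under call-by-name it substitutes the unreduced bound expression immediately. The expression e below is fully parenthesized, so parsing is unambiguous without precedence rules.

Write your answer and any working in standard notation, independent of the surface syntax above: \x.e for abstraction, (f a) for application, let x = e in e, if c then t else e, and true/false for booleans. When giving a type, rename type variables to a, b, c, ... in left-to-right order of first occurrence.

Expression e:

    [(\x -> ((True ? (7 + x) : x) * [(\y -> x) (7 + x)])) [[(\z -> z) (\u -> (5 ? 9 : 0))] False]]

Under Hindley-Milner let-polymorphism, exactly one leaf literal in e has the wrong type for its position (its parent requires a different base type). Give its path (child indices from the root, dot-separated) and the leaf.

Answer: 1.0.1.0.0 : 5

Trace:
  unify Bool ~ Bool
  unify Int ~ Int
x : a
  unify a ~ Int
x : Int
  unify Int ~ Int
  unify Int ~ Int
x : Int
\y._ : b -> Int
  unify Int ~ Int
x : Int
  unify Int ~ Int
  unify b -> Int ~ Int -> c
  unify b ~ Int
  unify Int ~ c
_ _ : Int
  unify Int ~ Int
\x._ : Int -> Int
z : d
\z._ : d -> d
  unify Int ~ Bool
  FAIL: mismatch Int ~ Bool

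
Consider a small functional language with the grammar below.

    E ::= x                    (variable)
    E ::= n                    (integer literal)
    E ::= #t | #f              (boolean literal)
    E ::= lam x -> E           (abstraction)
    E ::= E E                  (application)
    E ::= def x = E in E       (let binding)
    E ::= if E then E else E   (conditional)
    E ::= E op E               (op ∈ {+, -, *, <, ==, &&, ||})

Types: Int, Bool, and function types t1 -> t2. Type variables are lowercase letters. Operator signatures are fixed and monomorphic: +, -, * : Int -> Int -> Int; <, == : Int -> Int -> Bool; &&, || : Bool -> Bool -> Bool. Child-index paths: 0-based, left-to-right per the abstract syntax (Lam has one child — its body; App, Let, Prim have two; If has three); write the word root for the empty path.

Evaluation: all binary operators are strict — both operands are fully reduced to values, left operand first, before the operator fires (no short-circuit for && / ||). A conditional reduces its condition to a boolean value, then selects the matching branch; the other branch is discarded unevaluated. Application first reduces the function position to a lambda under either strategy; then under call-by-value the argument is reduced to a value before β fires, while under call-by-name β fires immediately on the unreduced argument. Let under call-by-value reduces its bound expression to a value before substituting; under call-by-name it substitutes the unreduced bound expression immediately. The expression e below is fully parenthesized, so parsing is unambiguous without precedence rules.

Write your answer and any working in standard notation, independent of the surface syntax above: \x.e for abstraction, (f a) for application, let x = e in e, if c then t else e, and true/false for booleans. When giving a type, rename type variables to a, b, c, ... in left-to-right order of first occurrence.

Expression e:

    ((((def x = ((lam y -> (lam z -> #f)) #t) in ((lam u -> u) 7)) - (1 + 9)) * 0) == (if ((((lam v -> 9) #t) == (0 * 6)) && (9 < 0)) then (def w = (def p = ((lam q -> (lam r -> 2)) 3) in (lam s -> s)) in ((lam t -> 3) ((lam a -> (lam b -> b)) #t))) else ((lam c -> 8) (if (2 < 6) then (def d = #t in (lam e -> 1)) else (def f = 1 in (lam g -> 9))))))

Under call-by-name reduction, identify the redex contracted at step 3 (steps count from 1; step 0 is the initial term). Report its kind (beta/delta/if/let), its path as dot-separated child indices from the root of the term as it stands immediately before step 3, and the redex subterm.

Answer: delta at 0.0.1 : (1 + 9)

Trace:
step 0: ((((let x = ((\y.(\z.false)) true) in ((\u.u) 7)) - (1 + 9)) * 0) == (if ((((\v.9) true) == (0 * 6)) && (9 < 0)) then (let w = (let p = ((\q.(\r.2)) 3) in (\s.s)) in ((\t.3) ((\a.(\b.b)) true))) else ((\c.8) (if (2 < 6) then (let d = true in (\e.1)) else (let f = 1 in (\g.9))))))
step 1: [let@0.0.0] (((((\u.u) 7) - (1 + 9)) * 0) == (if ((((\v.9) true) == (0 * 6)) && (9 < 0)) then (let w = (let p = ((\q.(\r.2)) 3) in (\s.s)) in ((\t.3) ((\a.(\b.b)) true))) else ((\c.8) (if (2 < 6) then (let d = true in (\e.1)) else (let f = 1 in (\g.9))))))
step 2: [beta@0.0.0] (((7 - (1 + 9)) * 0) == (if ((((\v.9) true) == (0 * 6)) && (9 < 0)) then (let w = (let p = ((\q.(\r.2)) 3) in (\s.s)) in ((\t.3) ((\a.(\b.b)) true))) else ((\c.8) (if (2 < 6) then (let d = true in (\e.1)) else (let f = 1 in (\g.9))))))
step 3: [delta@0.0.1] (((7 - 10) * 0) == (if ((((\v.9) true) == (0 * 6)) && (9 < 0)) then (let w = (let p = ((\q.(\r.2)) 3) in (\s.s)) in ((\t.3) ((\a.(\b.b)) true))) else ((\c.8) (if (2 < 6) then (let d = true in (\e.1)) else (let f = 1 in (\g.9))))))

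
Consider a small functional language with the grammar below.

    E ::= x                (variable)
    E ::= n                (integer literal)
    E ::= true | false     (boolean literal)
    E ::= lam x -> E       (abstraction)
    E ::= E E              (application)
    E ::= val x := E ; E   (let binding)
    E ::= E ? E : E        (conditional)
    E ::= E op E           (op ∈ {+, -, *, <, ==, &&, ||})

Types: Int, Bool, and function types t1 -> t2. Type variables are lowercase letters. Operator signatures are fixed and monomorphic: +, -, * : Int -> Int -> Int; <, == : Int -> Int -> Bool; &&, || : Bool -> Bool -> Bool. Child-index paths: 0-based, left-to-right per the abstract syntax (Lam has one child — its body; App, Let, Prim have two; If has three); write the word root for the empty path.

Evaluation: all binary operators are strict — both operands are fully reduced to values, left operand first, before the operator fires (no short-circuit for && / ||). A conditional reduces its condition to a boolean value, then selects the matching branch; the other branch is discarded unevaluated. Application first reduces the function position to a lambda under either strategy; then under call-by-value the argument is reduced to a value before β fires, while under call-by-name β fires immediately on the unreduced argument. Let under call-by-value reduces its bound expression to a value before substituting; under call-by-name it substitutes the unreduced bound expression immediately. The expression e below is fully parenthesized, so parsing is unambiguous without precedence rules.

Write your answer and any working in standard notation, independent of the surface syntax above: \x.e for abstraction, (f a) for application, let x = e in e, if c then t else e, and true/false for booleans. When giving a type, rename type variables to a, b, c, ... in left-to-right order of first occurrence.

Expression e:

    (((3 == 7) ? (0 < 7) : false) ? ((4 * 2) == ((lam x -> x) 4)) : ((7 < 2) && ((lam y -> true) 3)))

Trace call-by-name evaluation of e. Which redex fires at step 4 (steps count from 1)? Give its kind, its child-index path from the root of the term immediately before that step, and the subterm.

Derivation:
step 0: (if (if (3 == 7) then (0 < 7) else false) then ((4 * 2) == ((\x.x) 4)) else ((7 < 2) && ((\y.true) 3)))
step 1: [delta@0.0] (if (if false then (0 < 7) else false) then ((4 * 2) == ((\x.x) 4)) else ((7 < 2) && ((\y.true) 3)))
step 2: [if@0] (if false then ((4 * 2) == ((\x.x) 4)) else ((7 < 2) && ((\y.true) 3)))
step 3: [if@root] ((7 < 2) && ((\y.true) 3))
step 4: [delta@0] (false && ((\y.true) 3))

Answer: delta at 0 : (7 < 2)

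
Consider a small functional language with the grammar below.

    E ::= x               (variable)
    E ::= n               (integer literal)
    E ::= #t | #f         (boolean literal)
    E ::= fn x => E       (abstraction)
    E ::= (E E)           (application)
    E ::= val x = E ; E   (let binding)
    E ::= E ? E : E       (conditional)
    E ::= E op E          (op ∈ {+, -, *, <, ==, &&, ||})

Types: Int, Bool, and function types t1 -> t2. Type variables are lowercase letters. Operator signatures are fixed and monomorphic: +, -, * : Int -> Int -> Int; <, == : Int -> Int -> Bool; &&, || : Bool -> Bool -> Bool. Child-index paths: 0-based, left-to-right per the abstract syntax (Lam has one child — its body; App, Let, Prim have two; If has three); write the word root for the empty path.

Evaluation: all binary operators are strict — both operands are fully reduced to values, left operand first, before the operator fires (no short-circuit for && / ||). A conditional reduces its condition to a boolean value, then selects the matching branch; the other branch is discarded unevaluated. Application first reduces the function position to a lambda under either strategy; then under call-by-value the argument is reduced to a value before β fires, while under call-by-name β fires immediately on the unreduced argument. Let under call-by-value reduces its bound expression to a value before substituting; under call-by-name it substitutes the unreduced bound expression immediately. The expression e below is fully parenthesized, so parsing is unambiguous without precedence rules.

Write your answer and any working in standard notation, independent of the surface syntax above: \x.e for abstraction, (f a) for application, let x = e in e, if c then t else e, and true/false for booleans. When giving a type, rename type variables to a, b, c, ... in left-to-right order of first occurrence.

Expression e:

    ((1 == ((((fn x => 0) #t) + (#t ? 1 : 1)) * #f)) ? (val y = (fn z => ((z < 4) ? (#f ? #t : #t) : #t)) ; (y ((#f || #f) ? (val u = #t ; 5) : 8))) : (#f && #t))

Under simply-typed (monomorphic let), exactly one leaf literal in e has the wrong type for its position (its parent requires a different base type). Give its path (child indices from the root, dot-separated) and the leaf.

Answer: 0.1.1 : false

Derivation:
  unify Int ~ Int
\x._ : a -> Int
  unify a -> Int ~ Bool -> b
  unify a ~ Bool
  unify Int ~ b
_ _ : Int
  unify Int ~ Int
  unify Bool ~ Bool
  unify Int ~ Int
  unify Int ~ Int
  unify Int ~ Int
  unify Bool ~ Int
  FAIL: mismatch Bool ~ Int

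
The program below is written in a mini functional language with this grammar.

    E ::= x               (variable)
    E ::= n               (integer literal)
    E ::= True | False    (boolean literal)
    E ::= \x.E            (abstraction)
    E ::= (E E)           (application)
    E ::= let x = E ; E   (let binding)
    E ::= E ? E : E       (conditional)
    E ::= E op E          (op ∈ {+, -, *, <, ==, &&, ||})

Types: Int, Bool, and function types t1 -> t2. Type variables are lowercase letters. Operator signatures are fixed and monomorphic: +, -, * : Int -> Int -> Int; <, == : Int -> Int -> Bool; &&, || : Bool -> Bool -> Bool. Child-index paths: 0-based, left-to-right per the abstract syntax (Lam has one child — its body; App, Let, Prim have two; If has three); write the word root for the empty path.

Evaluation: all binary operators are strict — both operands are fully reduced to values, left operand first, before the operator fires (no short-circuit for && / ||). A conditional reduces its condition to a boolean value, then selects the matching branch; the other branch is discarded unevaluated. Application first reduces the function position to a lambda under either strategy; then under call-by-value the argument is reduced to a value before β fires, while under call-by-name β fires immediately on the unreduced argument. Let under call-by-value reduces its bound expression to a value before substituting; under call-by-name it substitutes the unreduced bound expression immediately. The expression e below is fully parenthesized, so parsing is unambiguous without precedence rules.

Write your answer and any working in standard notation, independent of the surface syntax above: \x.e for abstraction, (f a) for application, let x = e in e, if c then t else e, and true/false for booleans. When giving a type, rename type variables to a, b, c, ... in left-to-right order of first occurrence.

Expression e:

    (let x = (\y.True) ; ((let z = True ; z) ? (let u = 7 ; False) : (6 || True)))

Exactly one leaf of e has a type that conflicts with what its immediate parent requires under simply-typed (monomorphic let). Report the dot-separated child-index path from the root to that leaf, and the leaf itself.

Trace:
\y._ : a -> Bool
let x : a -> Bool
let z : Bool
z : Bool
  unify Bool ~ Bool
let u : Int
  unify Int ~ Bool
  FAIL: mismatch Int ~ Bool

Answer: 1.2.0 : 6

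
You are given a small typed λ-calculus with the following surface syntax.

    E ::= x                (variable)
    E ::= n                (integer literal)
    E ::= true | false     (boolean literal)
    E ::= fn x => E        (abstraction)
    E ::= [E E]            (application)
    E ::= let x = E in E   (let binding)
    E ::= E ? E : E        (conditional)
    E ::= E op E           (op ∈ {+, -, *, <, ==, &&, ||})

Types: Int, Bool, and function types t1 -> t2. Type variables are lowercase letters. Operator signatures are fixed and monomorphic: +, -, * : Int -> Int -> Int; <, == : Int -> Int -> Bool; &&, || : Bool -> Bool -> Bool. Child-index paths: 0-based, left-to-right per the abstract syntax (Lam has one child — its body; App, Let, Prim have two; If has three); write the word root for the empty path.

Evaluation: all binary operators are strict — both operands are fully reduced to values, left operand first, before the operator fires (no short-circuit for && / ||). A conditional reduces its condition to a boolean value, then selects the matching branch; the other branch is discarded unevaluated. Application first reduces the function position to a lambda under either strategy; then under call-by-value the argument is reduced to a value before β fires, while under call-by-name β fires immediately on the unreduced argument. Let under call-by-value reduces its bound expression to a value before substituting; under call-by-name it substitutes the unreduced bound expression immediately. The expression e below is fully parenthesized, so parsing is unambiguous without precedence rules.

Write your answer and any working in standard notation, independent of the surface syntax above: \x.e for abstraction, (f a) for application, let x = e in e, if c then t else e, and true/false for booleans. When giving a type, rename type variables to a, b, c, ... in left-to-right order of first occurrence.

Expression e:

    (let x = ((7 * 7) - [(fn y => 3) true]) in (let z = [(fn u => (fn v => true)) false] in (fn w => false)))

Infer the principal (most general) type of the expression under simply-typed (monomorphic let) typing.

Answer: a -> Bool

Working:
  unify Int ~ Int
  unify Int ~ Int
  unify Int ~ Int
\y._ : a -> Int
  unify a -> Int ~ Bool -> b
  unify a ~ Bool
  unify Int ~ b
_ _ : Int
  unify Int ~ Int
let x : Int
\v._ : d -> Bool
\u._ : c -> d -> Bool
  unify c -> d -> Bool ~ Bool -> e
  unify c ~ Bool
  unify d -> Bool ~ e
_ _ : d -> Bool
let z : d -> Bool
\w._ : f -> Bool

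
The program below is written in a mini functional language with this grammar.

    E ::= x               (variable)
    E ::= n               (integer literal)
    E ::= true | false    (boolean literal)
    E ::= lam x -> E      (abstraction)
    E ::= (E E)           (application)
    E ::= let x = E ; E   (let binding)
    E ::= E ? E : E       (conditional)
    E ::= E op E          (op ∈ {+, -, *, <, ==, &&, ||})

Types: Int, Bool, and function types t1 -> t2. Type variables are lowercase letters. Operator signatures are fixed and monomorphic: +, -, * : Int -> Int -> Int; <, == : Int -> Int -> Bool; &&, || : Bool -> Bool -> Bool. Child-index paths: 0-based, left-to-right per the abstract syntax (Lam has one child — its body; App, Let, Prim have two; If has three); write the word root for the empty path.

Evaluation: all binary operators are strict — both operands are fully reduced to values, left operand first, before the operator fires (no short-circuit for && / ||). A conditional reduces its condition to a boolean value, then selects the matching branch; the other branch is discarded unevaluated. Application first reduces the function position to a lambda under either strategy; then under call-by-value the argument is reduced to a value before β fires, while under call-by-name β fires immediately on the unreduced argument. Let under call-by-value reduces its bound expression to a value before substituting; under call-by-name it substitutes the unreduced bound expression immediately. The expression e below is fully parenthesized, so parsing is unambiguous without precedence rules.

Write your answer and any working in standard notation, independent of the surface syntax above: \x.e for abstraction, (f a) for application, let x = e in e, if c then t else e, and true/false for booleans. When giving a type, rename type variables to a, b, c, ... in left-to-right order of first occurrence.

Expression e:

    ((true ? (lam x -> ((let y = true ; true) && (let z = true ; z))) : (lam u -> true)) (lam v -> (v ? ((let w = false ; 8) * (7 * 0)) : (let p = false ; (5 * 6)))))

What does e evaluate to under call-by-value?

Trace:
step 0: ((if true then (\x.((let y = true in true) && (let z = true in z))) else (\u.true)) (\v.(if v then ((let w = false in 8) * (7 * 0)) else (let p = false in (5 * 6)))))
step 1: [if@0] ((\x.((let y = true in true) && (let z = true in z))) (\v.(if v then ((let w = false in 8) * (7 * 0)) else (let p = false in (5 * 6)))))
step 2: [beta@root] ((let y = true in true) && (let z = true in z))
step 3: [let@0] (true && (let z = true in z))
step 4: [let@1] (true && true)
step 5: [delta@root] true

Answer: true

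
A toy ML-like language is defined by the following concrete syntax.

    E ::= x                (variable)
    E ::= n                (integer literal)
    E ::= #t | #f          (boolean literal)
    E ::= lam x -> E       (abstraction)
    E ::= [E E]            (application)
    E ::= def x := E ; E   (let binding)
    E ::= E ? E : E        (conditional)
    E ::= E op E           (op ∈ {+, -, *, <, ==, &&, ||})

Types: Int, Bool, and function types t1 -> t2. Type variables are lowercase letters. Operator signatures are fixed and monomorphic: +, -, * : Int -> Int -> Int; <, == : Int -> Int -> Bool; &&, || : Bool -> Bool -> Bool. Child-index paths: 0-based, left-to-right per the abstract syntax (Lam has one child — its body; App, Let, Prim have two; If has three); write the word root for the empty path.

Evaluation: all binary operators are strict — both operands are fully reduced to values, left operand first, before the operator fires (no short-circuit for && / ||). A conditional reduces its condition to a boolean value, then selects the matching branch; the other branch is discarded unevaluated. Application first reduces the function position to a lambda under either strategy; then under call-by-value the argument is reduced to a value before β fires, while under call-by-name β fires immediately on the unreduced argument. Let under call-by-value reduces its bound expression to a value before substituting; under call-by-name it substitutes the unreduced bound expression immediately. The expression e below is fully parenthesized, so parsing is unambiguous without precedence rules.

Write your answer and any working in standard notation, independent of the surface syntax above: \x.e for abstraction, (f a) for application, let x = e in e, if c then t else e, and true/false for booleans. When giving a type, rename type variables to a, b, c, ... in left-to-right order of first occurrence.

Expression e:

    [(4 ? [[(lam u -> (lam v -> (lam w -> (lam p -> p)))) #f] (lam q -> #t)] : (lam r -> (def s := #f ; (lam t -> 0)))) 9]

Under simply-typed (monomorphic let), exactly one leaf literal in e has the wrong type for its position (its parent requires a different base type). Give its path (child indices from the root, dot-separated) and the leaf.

Answer: 0.0 : 4

Trace:
  unify Int ~ Bool
  FAIL: mismatch Int ~ Bool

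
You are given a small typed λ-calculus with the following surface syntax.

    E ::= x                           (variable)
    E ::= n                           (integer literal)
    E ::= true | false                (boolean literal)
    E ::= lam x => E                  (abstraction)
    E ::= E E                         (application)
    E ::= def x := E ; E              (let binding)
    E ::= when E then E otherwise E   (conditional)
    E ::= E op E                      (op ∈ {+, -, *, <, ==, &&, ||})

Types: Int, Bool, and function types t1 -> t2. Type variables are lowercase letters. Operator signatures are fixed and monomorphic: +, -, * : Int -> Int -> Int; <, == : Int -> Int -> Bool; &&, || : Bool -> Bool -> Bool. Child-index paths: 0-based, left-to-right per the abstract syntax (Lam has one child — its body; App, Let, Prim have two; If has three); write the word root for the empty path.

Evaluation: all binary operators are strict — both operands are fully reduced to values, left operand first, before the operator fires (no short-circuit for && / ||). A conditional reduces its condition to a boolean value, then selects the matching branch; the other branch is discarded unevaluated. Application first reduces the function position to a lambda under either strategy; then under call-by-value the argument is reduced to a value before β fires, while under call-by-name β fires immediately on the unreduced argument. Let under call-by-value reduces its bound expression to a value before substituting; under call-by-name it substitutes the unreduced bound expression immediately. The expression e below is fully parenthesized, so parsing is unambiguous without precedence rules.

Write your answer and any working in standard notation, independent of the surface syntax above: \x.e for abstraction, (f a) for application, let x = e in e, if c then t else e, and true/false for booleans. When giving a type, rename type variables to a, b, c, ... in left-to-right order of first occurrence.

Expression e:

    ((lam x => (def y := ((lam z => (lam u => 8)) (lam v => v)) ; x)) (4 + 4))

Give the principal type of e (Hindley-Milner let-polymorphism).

Trace:
\u._ : c -> Int
\z._ : b -> c -> Int
v : d
\v._ : d -> d
  unify b -> c -> Int ~ (d -> d) -> e
  unify b ~ d -> d
  unify c -> Int ~ e
_ _ : c -> Int
let y : forall. c -> Int
x : a
\x._ : a -> a
  unify Int ~ Int
  unify Int ~ Int
  unify a -> a ~ Int -> f
  unify a ~ Int
  unify Int ~ f
_ _ : Int

Answer: Int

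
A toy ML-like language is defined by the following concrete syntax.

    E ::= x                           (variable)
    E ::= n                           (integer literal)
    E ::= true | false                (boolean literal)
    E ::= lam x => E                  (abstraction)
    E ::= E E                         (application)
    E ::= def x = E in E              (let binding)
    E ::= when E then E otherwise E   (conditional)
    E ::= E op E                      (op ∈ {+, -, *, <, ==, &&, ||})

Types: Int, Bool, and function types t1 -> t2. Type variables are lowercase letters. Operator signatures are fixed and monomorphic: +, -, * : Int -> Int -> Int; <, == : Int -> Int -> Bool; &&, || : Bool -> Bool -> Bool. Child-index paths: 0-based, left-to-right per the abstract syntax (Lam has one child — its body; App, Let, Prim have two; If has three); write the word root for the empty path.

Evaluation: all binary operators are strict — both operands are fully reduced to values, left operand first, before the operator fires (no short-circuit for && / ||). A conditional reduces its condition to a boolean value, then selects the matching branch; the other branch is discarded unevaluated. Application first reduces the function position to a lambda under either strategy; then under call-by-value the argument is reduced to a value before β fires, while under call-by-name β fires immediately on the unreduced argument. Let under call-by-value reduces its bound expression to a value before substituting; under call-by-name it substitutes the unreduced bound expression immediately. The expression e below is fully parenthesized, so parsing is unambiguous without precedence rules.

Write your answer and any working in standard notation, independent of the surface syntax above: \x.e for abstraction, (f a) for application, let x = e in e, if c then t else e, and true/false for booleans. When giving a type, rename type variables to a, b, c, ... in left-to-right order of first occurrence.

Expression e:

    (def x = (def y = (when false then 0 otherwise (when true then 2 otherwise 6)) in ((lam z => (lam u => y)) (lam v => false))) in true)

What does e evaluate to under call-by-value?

Answer: true

Trace:
step 0: (let x = (let y = (if false then 0 else (if true then 2 else 6)) in ((\z.(\u.y)) (\v.false))) in true)
step 1: [if@0.0] (let x = (let y = (if true then 2 else 6) in ((\z.(\u.y)) (\v.false))) in true)
step 2: [if@0.0] (let x = (let y = 2 in ((\z.(\u.y)) (\v.false))) in true)
step 3: [let@0] (let x = ((\z.(\u.2)) (\v.false)) in true)
step 4: [beta@0] (let x = (\u.2) in true)
step 5: [let@root] true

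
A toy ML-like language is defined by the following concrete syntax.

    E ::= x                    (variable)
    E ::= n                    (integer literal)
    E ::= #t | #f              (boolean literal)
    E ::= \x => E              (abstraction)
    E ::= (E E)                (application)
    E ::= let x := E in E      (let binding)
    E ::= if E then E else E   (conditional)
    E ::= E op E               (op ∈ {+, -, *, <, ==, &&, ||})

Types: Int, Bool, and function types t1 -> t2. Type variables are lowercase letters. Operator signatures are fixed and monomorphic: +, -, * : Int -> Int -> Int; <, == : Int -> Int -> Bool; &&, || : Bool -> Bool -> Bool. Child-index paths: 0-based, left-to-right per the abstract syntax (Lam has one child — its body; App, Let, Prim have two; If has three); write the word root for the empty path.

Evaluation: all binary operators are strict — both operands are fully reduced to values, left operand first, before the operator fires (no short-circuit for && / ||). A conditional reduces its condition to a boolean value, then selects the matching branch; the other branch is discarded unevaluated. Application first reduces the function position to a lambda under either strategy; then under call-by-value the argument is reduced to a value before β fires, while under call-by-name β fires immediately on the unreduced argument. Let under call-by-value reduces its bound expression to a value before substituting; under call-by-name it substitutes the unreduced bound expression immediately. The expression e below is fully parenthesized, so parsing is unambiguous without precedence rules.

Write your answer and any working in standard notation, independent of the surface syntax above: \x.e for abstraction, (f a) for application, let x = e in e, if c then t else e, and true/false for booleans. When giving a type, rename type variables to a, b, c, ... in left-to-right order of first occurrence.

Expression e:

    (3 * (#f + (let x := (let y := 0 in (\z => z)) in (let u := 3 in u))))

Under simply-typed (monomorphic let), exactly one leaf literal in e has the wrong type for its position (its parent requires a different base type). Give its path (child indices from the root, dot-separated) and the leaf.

Trace:
  unify Int ~ Int
  unify Bool ~ Int
  FAIL: mismatch Bool ~ Int

Answer: 1.0 : false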